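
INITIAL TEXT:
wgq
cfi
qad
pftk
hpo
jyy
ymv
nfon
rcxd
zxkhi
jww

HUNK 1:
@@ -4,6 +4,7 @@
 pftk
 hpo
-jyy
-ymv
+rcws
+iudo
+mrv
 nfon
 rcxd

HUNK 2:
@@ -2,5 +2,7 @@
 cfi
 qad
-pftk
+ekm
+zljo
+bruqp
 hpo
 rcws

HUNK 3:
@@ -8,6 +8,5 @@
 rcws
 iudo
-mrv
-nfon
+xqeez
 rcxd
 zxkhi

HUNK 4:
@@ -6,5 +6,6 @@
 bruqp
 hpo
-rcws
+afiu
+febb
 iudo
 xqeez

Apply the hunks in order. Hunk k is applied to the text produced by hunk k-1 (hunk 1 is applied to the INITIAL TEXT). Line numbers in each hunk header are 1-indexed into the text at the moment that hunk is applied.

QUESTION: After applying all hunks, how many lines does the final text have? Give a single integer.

Answer: 14

Derivation:
Hunk 1: at line 4 remove [jyy,ymv] add [rcws,iudo,mrv] -> 12 lines: wgq cfi qad pftk hpo rcws iudo mrv nfon rcxd zxkhi jww
Hunk 2: at line 2 remove [pftk] add [ekm,zljo,bruqp] -> 14 lines: wgq cfi qad ekm zljo bruqp hpo rcws iudo mrv nfon rcxd zxkhi jww
Hunk 3: at line 8 remove [mrv,nfon] add [xqeez] -> 13 lines: wgq cfi qad ekm zljo bruqp hpo rcws iudo xqeez rcxd zxkhi jww
Hunk 4: at line 6 remove [rcws] add [afiu,febb] -> 14 lines: wgq cfi qad ekm zljo bruqp hpo afiu febb iudo xqeez rcxd zxkhi jww
Final line count: 14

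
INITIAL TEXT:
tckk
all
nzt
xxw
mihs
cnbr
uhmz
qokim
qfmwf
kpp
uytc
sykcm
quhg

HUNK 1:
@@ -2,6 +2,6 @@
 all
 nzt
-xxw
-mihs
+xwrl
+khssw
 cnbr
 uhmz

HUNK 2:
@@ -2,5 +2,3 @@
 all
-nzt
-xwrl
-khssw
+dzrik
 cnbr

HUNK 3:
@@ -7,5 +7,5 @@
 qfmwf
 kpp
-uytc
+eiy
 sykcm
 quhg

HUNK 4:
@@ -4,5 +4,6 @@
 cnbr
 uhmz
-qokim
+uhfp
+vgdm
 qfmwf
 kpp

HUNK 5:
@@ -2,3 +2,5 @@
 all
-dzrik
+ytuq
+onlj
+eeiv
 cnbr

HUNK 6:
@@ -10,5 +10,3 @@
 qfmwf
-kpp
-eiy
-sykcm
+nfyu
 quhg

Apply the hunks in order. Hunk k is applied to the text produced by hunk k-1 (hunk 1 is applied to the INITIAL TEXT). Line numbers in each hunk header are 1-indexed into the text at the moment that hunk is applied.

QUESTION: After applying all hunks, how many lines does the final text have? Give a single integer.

Answer: 12

Derivation:
Hunk 1: at line 2 remove [xxw,mihs] add [xwrl,khssw] -> 13 lines: tckk all nzt xwrl khssw cnbr uhmz qokim qfmwf kpp uytc sykcm quhg
Hunk 2: at line 2 remove [nzt,xwrl,khssw] add [dzrik] -> 11 lines: tckk all dzrik cnbr uhmz qokim qfmwf kpp uytc sykcm quhg
Hunk 3: at line 7 remove [uytc] add [eiy] -> 11 lines: tckk all dzrik cnbr uhmz qokim qfmwf kpp eiy sykcm quhg
Hunk 4: at line 4 remove [qokim] add [uhfp,vgdm] -> 12 lines: tckk all dzrik cnbr uhmz uhfp vgdm qfmwf kpp eiy sykcm quhg
Hunk 5: at line 2 remove [dzrik] add [ytuq,onlj,eeiv] -> 14 lines: tckk all ytuq onlj eeiv cnbr uhmz uhfp vgdm qfmwf kpp eiy sykcm quhg
Hunk 6: at line 10 remove [kpp,eiy,sykcm] add [nfyu] -> 12 lines: tckk all ytuq onlj eeiv cnbr uhmz uhfp vgdm qfmwf nfyu quhg
Final line count: 12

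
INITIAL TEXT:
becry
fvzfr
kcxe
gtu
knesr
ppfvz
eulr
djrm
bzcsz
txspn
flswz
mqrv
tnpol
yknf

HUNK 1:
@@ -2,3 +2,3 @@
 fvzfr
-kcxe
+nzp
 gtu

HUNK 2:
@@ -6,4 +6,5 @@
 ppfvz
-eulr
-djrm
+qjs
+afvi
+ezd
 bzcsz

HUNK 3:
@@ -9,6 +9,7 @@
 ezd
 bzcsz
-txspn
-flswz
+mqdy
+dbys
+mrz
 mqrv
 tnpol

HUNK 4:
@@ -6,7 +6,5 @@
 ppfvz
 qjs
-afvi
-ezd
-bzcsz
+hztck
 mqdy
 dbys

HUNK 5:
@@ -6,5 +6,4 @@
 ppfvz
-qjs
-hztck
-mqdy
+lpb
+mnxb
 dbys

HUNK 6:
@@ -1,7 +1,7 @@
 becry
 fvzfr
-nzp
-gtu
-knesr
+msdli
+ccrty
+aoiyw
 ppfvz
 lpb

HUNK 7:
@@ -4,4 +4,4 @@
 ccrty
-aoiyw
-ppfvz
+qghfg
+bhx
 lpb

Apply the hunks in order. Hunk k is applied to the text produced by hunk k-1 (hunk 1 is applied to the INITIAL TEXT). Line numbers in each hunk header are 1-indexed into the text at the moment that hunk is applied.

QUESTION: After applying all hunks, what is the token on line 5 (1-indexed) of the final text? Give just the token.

Answer: qghfg

Derivation:
Hunk 1: at line 2 remove [kcxe] add [nzp] -> 14 lines: becry fvzfr nzp gtu knesr ppfvz eulr djrm bzcsz txspn flswz mqrv tnpol yknf
Hunk 2: at line 6 remove [eulr,djrm] add [qjs,afvi,ezd] -> 15 lines: becry fvzfr nzp gtu knesr ppfvz qjs afvi ezd bzcsz txspn flswz mqrv tnpol yknf
Hunk 3: at line 9 remove [txspn,flswz] add [mqdy,dbys,mrz] -> 16 lines: becry fvzfr nzp gtu knesr ppfvz qjs afvi ezd bzcsz mqdy dbys mrz mqrv tnpol yknf
Hunk 4: at line 6 remove [afvi,ezd,bzcsz] add [hztck] -> 14 lines: becry fvzfr nzp gtu knesr ppfvz qjs hztck mqdy dbys mrz mqrv tnpol yknf
Hunk 5: at line 6 remove [qjs,hztck,mqdy] add [lpb,mnxb] -> 13 lines: becry fvzfr nzp gtu knesr ppfvz lpb mnxb dbys mrz mqrv tnpol yknf
Hunk 6: at line 1 remove [nzp,gtu,knesr] add [msdli,ccrty,aoiyw] -> 13 lines: becry fvzfr msdli ccrty aoiyw ppfvz lpb mnxb dbys mrz mqrv tnpol yknf
Hunk 7: at line 4 remove [aoiyw,ppfvz] add [qghfg,bhx] -> 13 lines: becry fvzfr msdli ccrty qghfg bhx lpb mnxb dbys mrz mqrv tnpol yknf
Final line 5: qghfg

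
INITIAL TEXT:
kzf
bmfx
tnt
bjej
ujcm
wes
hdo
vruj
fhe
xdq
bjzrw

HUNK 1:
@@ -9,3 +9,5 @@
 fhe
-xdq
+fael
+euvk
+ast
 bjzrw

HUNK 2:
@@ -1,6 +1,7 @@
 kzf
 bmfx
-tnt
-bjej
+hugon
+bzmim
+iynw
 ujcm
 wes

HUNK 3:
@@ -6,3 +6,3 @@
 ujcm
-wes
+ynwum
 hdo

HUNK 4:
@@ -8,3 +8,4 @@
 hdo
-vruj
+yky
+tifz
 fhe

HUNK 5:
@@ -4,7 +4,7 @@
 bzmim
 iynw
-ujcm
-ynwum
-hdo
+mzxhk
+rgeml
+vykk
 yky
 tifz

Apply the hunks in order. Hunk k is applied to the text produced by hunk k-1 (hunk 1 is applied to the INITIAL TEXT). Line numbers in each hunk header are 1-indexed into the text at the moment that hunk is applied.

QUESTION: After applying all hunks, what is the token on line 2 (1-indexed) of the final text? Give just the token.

Answer: bmfx

Derivation:
Hunk 1: at line 9 remove [xdq] add [fael,euvk,ast] -> 13 lines: kzf bmfx tnt bjej ujcm wes hdo vruj fhe fael euvk ast bjzrw
Hunk 2: at line 1 remove [tnt,bjej] add [hugon,bzmim,iynw] -> 14 lines: kzf bmfx hugon bzmim iynw ujcm wes hdo vruj fhe fael euvk ast bjzrw
Hunk 3: at line 6 remove [wes] add [ynwum] -> 14 lines: kzf bmfx hugon bzmim iynw ujcm ynwum hdo vruj fhe fael euvk ast bjzrw
Hunk 4: at line 8 remove [vruj] add [yky,tifz] -> 15 lines: kzf bmfx hugon bzmim iynw ujcm ynwum hdo yky tifz fhe fael euvk ast bjzrw
Hunk 5: at line 4 remove [ujcm,ynwum,hdo] add [mzxhk,rgeml,vykk] -> 15 lines: kzf bmfx hugon bzmim iynw mzxhk rgeml vykk yky tifz fhe fael euvk ast bjzrw
Final line 2: bmfx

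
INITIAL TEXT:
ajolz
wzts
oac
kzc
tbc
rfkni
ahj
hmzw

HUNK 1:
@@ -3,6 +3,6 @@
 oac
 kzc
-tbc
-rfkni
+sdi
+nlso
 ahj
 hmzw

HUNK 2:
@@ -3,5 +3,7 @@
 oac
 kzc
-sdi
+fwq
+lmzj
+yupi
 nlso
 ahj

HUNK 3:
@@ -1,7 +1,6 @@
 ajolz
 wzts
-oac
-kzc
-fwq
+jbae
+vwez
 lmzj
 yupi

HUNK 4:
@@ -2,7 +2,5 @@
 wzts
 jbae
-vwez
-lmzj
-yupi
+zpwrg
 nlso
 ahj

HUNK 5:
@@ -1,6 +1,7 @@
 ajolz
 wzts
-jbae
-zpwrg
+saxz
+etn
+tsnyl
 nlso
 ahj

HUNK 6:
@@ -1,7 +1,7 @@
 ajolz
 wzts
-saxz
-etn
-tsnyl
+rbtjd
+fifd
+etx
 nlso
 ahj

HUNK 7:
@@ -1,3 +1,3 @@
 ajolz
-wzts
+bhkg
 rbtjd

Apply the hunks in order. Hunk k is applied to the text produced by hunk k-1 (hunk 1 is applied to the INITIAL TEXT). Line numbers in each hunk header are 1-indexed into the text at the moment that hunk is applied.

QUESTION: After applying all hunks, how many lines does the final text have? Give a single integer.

Hunk 1: at line 3 remove [tbc,rfkni] add [sdi,nlso] -> 8 lines: ajolz wzts oac kzc sdi nlso ahj hmzw
Hunk 2: at line 3 remove [sdi] add [fwq,lmzj,yupi] -> 10 lines: ajolz wzts oac kzc fwq lmzj yupi nlso ahj hmzw
Hunk 3: at line 1 remove [oac,kzc,fwq] add [jbae,vwez] -> 9 lines: ajolz wzts jbae vwez lmzj yupi nlso ahj hmzw
Hunk 4: at line 2 remove [vwez,lmzj,yupi] add [zpwrg] -> 7 lines: ajolz wzts jbae zpwrg nlso ahj hmzw
Hunk 5: at line 1 remove [jbae,zpwrg] add [saxz,etn,tsnyl] -> 8 lines: ajolz wzts saxz etn tsnyl nlso ahj hmzw
Hunk 6: at line 1 remove [saxz,etn,tsnyl] add [rbtjd,fifd,etx] -> 8 lines: ajolz wzts rbtjd fifd etx nlso ahj hmzw
Hunk 7: at line 1 remove [wzts] add [bhkg] -> 8 lines: ajolz bhkg rbtjd fifd etx nlso ahj hmzw
Final line count: 8

Answer: 8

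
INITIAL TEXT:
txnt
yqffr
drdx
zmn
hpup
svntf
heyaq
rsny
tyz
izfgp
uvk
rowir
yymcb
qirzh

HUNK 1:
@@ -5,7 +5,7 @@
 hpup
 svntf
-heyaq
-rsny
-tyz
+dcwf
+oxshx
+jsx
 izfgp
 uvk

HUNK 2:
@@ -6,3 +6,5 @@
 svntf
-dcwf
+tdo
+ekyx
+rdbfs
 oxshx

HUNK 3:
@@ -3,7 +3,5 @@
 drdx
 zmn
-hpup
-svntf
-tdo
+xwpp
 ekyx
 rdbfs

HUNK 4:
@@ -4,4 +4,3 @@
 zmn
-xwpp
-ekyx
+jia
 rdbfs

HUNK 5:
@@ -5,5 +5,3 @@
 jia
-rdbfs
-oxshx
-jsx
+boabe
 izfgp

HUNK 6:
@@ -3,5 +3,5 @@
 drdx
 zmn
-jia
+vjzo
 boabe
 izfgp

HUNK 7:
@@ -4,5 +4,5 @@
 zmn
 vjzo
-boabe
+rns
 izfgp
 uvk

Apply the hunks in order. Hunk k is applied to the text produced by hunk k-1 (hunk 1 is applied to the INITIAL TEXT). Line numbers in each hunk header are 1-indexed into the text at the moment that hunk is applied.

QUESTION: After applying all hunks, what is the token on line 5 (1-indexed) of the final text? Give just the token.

Answer: vjzo

Derivation:
Hunk 1: at line 5 remove [heyaq,rsny,tyz] add [dcwf,oxshx,jsx] -> 14 lines: txnt yqffr drdx zmn hpup svntf dcwf oxshx jsx izfgp uvk rowir yymcb qirzh
Hunk 2: at line 6 remove [dcwf] add [tdo,ekyx,rdbfs] -> 16 lines: txnt yqffr drdx zmn hpup svntf tdo ekyx rdbfs oxshx jsx izfgp uvk rowir yymcb qirzh
Hunk 3: at line 3 remove [hpup,svntf,tdo] add [xwpp] -> 14 lines: txnt yqffr drdx zmn xwpp ekyx rdbfs oxshx jsx izfgp uvk rowir yymcb qirzh
Hunk 4: at line 4 remove [xwpp,ekyx] add [jia] -> 13 lines: txnt yqffr drdx zmn jia rdbfs oxshx jsx izfgp uvk rowir yymcb qirzh
Hunk 5: at line 5 remove [rdbfs,oxshx,jsx] add [boabe] -> 11 lines: txnt yqffr drdx zmn jia boabe izfgp uvk rowir yymcb qirzh
Hunk 6: at line 3 remove [jia] add [vjzo] -> 11 lines: txnt yqffr drdx zmn vjzo boabe izfgp uvk rowir yymcb qirzh
Hunk 7: at line 4 remove [boabe] add [rns] -> 11 lines: txnt yqffr drdx zmn vjzo rns izfgp uvk rowir yymcb qirzh
Final line 5: vjzo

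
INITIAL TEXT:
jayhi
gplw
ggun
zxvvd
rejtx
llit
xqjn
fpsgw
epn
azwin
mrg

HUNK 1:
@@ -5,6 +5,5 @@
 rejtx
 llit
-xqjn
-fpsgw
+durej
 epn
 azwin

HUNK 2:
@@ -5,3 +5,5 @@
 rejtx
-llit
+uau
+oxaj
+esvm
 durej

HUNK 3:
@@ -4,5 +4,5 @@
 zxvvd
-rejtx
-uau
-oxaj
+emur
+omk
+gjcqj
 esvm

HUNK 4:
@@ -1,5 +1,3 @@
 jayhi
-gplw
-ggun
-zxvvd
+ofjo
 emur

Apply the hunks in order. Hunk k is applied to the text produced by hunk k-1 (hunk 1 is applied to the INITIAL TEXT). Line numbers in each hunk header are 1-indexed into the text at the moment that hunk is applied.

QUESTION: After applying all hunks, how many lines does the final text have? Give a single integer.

Answer: 10

Derivation:
Hunk 1: at line 5 remove [xqjn,fpsgw] add [durej] -> 10 lines: jayhi gplw ggun zxvvd rejtx llit durej epn azwin mrg
Hunk 2: at line 5 remove [llit] add [uau,oxaj,esvm] -> 12 lines: jayhi gplw ggun zxvvd rejtx uau oxaj esvm durej epn azwin mrg
Hunk 3: at line 4 remove [rejtx,uau,oxaj] add [emur,omk,gjcqj] -> 12 lines: jayhi gplw ggun zxvvd emur omk gjcqj esvm durej epn azwin mrg
Hunk 4: at line 1 remove [gplw,ggun,zxvvd] add [ofjo] -> 10 lines: jayhi ofjo emur omk gjcqj esvm durej epn azwin mrg
Final line count: 10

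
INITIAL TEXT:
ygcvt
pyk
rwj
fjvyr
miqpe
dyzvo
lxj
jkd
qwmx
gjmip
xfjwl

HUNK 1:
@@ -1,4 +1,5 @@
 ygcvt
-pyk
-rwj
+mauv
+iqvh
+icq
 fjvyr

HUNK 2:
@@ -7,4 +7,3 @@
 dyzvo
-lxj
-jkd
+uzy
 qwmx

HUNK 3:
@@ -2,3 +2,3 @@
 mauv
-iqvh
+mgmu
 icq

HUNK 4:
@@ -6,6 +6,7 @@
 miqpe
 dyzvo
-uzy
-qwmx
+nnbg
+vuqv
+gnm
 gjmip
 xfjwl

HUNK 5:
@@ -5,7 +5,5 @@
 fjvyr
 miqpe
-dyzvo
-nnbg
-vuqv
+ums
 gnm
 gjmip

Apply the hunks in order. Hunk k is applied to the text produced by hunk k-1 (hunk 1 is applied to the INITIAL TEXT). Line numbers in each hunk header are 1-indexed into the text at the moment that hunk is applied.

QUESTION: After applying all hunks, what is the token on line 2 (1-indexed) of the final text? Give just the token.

Answer: mauv

Derivation:
Hunk 1: at line 1 remove [pyk,rwj] add [mauv,iqvh,icq] -> 12 lines: ygcvt mauv iqvh icq fjvyr miqpe dyzvo lxj jkd qwmx gjmip xfjwl
Hunk 2: at line 7 remove [lxj,jkd] add [uzy] -> 11 lines: ygcvt mauv iqvh icq fjvyr miqpe dyzvo uzy qwmx gjmip xfjwl
Hunk 3: at line 2 remove [iqvh] add [mgmu] -> 11 lines: ygcvt mauv mgmu icq fjvyr miqpe dyzvo uzy qwmx gjmip xfjwl
Hunk 4: at line 6 remove [uzy,qwmx] add [nnbg,vuqv,gnm] -> 12 lines: ygcvt mauv mgmu icq fjvyr miqpe dyzvo nnbg vuqv gnm gjmip xfjwl
Hunk 5: at line 5 remove [dyzvo,nnbg,vuqv] add [ums] -> 10 lines: ygcvt mauv mgmu icq fjvyr miqpe ums gnm gjmip xfjwl
Final line 2: mauv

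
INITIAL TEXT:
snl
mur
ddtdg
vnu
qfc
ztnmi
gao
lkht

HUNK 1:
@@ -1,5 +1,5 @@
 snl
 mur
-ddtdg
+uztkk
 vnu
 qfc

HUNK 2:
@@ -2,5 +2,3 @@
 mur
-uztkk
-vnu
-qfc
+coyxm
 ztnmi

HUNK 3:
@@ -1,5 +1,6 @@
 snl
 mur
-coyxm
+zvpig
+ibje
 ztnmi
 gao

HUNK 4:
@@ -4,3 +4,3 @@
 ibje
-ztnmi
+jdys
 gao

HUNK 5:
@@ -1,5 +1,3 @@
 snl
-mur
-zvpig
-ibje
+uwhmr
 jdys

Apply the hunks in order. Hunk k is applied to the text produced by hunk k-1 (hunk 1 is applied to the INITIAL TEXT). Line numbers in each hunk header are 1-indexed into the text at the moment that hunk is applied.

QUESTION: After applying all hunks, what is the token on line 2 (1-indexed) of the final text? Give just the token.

Hunk 1: at line 1 remove [ddtdg] add [uztkk] -> 8 lines: snl mur uztkk vnu qfc ztnmi gao lkht
Hunk 2: at line 2 remove [uztkk,vnu,qfc] add [coyxm] -> 6 lines: snl mur coyxm ztnmi gao lkht
Hunk 3: at line 1 remove [coyxm] add [zvpig,ibje] -> 7 lines: snl mur zvpig ibje ztnmi gao lkht
Hunk 4: at line 4 remove [ztnmi] add [jdys] -> 7 lines: snl mur zvpig ibje jdys gao lkht
Hunk 5: at line 1 remove [mur,zvpig,ibje] add [uwhmr] -> 5 lines: snl uwhmr jdys gao lkht
Final line 2: uwhmr

Answer: uwhmr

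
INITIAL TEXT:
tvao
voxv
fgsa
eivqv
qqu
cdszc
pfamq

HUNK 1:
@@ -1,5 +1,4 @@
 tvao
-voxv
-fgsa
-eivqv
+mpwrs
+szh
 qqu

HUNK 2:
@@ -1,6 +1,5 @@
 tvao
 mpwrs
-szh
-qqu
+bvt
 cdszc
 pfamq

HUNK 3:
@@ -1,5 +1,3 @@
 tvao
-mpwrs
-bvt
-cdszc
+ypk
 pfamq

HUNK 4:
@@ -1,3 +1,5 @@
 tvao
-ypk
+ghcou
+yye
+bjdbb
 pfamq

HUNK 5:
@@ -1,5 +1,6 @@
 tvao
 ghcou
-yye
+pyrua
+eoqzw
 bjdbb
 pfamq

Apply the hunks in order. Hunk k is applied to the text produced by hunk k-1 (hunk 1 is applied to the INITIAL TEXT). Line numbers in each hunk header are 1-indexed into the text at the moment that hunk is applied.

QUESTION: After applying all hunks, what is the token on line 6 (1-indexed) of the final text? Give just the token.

Answer: pfamq

Derivation:
Hunk 1: at line 1 remove [voxv,fgsa,eivqv] add [mpwrs,szh] -> 6 lines: tvao mpwrs szh qqu cdszc pfamq
Hunk 2: at line 1 remove [szh,qqu] add [bvt] -> 5 lines: tvao mpwrs bvt cdszc pfamq
Hunk 3: at line 1 remove [mpwrs,bvt,cdszc] add [ypk] -> 3 lines: tvao ypk pfamq
Hunk 4: at line 1 remove [ypk] add [ghcou,yye,bjdbb] -> 5 lines: tvao ghcou yye bjdbb pfamq
Hunk 5: at line 1 remove [yye] add [pyrua,eoqzw] -> 6 lines: tvao ghcou pyrua eoqzw bjdbb pfamq
Final line 6: pfamq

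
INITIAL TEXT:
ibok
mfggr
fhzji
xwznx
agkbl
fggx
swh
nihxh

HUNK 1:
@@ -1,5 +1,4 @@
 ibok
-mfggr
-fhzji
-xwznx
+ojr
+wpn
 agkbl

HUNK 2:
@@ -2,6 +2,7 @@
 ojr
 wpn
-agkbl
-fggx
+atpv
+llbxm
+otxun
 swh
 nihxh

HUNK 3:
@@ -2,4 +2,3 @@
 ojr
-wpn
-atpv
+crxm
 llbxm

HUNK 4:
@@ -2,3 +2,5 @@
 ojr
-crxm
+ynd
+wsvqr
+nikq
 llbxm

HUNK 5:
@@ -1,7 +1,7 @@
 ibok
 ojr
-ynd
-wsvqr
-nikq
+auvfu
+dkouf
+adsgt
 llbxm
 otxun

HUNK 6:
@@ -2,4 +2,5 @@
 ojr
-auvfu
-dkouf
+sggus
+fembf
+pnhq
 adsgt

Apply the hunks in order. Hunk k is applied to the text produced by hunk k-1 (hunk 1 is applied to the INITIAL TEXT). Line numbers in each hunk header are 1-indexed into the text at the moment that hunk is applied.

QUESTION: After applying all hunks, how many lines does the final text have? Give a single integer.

Answer: 10

Derivation:
Hunk 1: at line 1 remove [mfggr,fhzji,xwznx] add [ojr,wpn] -> 7 lines: ibok ojr wpn agkbl fggx swh nihxh
Hunk 2: at line 2 remove [agkbl,fggx] add [atpv,llbxm,otxun] -> 8 lines: ibok ojr wpn atpv llbxm otxun swh nihxh
Hunk 3: at line 2 remove [wpn,atpv] add [crxm] -> 7 lines: ibok ojr crxm llbxm otxun swh nihxh
Hunk 4: at line 2 remove [crxm] add [ynd,wsvqr,nikq] -> 9 lines: ibok ojr ynd wsvqr nikq llbxm otxun swh nihxh
Hunk 5: at line 1 remove [ynd,wsvqr,nikq] add [auvfu,dkouf,adsgt] -> 9 lines: ibok ojr auvfu dkouf adsgt llbxm otxun swh nihxh
Hunk 6: at line 2 remove [auvfu,dkouf] add [sggus,fembf,pnhq] -> 10 lines: ibok ojr sggus fembf pnhq adsgt llbxm otxun swh nihxh
Final line count: 10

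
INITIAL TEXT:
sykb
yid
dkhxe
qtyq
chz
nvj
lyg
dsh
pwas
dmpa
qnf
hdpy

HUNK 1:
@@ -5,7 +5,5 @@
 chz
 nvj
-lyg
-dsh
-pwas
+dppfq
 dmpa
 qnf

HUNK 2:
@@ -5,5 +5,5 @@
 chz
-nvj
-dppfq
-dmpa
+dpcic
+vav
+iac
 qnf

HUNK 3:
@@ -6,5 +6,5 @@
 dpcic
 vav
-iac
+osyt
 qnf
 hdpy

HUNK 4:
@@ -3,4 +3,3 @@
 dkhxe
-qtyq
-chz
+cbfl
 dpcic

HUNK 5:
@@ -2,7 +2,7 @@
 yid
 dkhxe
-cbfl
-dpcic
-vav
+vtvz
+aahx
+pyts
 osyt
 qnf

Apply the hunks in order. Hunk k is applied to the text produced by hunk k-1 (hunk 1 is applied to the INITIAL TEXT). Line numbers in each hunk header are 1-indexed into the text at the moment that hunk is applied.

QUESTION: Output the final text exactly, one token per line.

Answer: sykb
yid
dkhxe
vtvz
aahx
pyts
osyt
qnf
hdpy

Derivation:
Hunk 1: at line 5 remove [lyg,dsh,pwas] add [dppfq] -> 10 lines: sykb yid dkhxe qtyq chz nvj dppfq dmpa qnf hdpy
Hunk 2: at line 5 remove [nvj,dppfq,dmpa] add [dpcic,vav,iac] -> 10 lines: sykb yid dkhxe qtyq chz dpcic vav iac qnf hdpy
Hunk 3: at line 6 remove [iac] add [osyt] -> 10 lines: sykb yid dkhxe qtyq chz dpcic vav osyt qnf hdpy
Hunk 4: at line 3 remove [qtyq,chz] add [cbfl] -> 9 lines: sykb yid dkhxe cbfl dpcic vav osyt qnf hdpy
Hunk 5: at line 2 remove [cbfl,dpcic,vav] add [vtvz,aahx,pyts] -> 9 lines: sykb yid dkhxe vtvz aahx pyts osyt qnf hdpy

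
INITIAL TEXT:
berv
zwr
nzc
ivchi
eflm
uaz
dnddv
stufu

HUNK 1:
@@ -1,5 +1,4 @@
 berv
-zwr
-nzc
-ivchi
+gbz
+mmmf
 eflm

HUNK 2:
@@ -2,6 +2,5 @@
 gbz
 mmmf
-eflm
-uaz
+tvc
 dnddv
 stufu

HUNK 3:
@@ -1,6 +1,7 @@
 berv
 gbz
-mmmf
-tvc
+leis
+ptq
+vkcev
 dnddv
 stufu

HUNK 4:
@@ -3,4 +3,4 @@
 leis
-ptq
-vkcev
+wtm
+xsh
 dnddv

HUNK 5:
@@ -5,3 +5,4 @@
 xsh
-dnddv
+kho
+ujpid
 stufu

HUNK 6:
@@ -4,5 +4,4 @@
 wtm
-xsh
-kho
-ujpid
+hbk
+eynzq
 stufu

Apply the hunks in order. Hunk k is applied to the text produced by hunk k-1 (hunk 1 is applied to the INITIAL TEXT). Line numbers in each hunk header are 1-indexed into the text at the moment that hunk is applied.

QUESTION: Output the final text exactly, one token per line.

Answer: berv
gbz
leis
wtm
hbk
eynzq
stufu

Derivation:
Hunk 1: at line 1 remove [zwr,nzc,ivchi] add [gbz,mmmf] -> 7 lines: berv gbz mmmf eflm uaz dnddv stufu
Hunk 2: at line 2 remove [eflm,uaz] add [tvc] -> 6 lines: berv gbz mmmf tvc dnddv stufu
Hunk 3: at line 1 remove [mmmf,tvc] add [leis,ptq,vkcev] -> 7 lines: berv gbz leis ptq vkcev dnddv stufu
Hunk 4: at line 3 remove [ptq,vkcev] add [wtm,xsh] -> 7 lines: berv gbz leis wtm xsh dnddv stufu
Hunk 5: at line 5 remove [dnddv] add [kho,ujpid] -> 8 lines: berv gbz leis wtm xsh kho ujpid stufu
Hunk 6: at line 4 remove [xsh,kho,ujpid] add [hbk,eynzq] -> 7 lines: berv gbz leis wtm hbk eynzq stufu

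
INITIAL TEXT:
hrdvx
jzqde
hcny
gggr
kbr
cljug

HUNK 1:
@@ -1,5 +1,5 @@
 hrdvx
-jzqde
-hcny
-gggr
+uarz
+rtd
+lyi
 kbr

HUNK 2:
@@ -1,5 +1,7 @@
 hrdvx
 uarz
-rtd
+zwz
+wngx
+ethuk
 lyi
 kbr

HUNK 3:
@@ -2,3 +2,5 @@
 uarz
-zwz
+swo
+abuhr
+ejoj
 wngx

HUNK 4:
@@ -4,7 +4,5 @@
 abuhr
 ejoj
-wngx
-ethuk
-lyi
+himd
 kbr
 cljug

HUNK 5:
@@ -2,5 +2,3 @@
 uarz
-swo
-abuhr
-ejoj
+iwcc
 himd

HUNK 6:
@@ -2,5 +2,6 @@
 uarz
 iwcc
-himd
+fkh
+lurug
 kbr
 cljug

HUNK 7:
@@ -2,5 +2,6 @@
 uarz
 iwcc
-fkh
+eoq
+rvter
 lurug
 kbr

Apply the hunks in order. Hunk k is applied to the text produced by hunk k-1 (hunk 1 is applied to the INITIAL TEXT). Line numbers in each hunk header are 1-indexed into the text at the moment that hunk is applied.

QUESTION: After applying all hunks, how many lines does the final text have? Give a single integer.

Answer: 8

Derivation:
Hunk 1: at line 1 remove [jzqde,hcny,gggr] add [uarz,rtd,lyi] -> 6 lines: hrdvx uarz rtd lyi kbr cljug
Hunk 2: at line 1 remove [rtd] add [zwz,wngx,ethuk] -> 8 lines: hrdvx uarz zwz wngx ethuk lyi kbr cljug
Hunk 3: at line 2 remove [zwz] add [swo,abuhr,ejoj] -> 10 lines: hrdvx uarz swo abuhr ejoj wngx ethuk lyi kbr cljug
Hunk 4: at line 4 remove [wngx,ethuk,lyi] add [himd] -> 8 lines: hrdvx uarz swo abuhr ejoj himd kbr cljug
Hunk 5: at line 2 remove [swo,abuhr,ejoj] add [iwcc] -> 6 lines: hrdvx uarz iwcc himd kbr cljug
Hunk 6: at line 2 remove [himd] add [fkh,lurug] -> 7 lines: hrdvx uarz iwcc fkh lurug kbr cljug
Hunk 7: at line 2 remove [fkh] add [eoq,rvter] -> 8 lines: hrdvx uarz iwcc eoq rvter lurug kbr cljug
Final line count: 8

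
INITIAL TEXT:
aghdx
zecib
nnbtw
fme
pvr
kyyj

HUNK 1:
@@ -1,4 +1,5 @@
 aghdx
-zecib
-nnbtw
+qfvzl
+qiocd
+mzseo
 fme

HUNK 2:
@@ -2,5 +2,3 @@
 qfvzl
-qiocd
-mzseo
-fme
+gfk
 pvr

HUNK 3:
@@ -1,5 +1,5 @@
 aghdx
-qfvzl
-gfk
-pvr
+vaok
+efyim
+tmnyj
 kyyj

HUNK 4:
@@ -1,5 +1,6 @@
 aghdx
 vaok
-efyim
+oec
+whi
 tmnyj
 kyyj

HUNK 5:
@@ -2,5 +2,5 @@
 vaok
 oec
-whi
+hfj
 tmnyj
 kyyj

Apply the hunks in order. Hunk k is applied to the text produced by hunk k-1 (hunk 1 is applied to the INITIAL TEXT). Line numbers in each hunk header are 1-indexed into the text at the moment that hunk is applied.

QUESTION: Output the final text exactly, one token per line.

Hunk 1: at line 1 remove [zecib,nnbtw] add [qfvzl,qiocd,mzseo] -> 7 lines: aghdx qfvzl qiocd mzseo fme pvr kyyj
Hunk 2: at line 2 remove [qiocd,mzseo,fme] add [gfk] -> 5 lines: aghdx qfvzl gfk pvr kyyj
Hunk 3: at line 1 remove [qfvzl,gfk,pvr] add [vaok,efyim,tmnyj] -> 5 lines: aghdx vaok efyim tmnyj kyyj
Hunk 4: at line 1 remove [efyim] add [oec,whi] -> 6 lines: aghdx vaok oec whi tmnyj kyyj
Hunk 5: at line 2 remove [whi] add [hfj] -> 6 lines: aghdx vaok oec hfj tmnyj kyyj

Answer: aghdx
vaok
oec
hfj
tmnyj
kyyj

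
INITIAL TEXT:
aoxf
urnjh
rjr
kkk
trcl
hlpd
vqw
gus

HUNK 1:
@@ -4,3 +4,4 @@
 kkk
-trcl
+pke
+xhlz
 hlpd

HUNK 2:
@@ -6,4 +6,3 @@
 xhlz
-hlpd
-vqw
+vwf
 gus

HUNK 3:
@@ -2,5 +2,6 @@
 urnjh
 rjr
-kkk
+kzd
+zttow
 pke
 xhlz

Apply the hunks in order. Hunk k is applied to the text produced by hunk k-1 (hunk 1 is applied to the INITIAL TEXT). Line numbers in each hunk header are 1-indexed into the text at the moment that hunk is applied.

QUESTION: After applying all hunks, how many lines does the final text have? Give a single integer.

Hunk 1: at line 4 remove [trcl] add [pke,xhlz] -> 9 lines: aoxf urnjh rjr kkk pke xhlz hlpd vqw gus
Hunk 2: at line 6 remove [hlpd,vqw] add [vwf] -> 8 lines: aoxf urnjh rjr kkk pke xhlz vwf gus
Hunk 3: at line 2 remove [kkk] add [kzd,zttow] -> 9 lines: aoxf urnjh rjr kzd zttow pke xhlz vwf gus
Final line count: 9

Answer: 9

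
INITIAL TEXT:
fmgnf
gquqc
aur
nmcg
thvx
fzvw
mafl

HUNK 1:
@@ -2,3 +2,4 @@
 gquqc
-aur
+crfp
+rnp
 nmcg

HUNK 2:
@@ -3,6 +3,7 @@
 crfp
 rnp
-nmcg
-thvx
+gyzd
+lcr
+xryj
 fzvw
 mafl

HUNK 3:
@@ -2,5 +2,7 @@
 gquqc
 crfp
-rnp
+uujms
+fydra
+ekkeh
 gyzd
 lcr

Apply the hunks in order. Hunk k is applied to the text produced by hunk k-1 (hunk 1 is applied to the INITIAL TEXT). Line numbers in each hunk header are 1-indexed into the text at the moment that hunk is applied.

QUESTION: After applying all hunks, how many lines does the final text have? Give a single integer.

Hunk 1: at line 2 remove [aur] add [crfp,rnp] -> 8 lines: fmgnf gquqc crfp rnp nmcg thvx fzvw mafl
Hunk 2: at line 3 remove [nmcg,thvx] add [gyzd,lcr,xryj] -> 9 lines: fmgnf gquqc crfp rnp gyzd lcr xryj fzvw mafl
Hunk 3: at line 2 remove [rnp] add [uujms,fydra,ekkeh] -> 11 lines: fmgnf gquqc crfp uujms fydra ekkeh gyzd lcr xryj fzvw mafl
Final line count: 11

Answer: 11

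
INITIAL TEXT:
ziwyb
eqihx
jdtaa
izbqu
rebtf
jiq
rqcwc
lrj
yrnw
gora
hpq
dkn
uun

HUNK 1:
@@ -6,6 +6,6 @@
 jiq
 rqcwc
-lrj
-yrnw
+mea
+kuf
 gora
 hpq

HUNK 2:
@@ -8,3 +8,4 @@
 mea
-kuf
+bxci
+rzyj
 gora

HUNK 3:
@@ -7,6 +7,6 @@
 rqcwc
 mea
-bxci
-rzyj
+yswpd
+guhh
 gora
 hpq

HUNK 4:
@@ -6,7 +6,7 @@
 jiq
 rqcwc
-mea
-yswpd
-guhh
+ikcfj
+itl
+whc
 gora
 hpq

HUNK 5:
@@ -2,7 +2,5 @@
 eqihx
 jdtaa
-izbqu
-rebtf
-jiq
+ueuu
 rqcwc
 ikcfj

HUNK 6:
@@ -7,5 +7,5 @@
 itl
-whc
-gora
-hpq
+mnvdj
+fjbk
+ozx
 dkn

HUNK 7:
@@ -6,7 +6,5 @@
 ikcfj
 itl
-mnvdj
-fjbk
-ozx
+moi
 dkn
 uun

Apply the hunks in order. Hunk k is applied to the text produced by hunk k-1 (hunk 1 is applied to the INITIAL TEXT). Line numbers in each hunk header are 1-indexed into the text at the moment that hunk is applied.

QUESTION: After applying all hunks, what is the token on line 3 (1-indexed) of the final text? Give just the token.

Answer: jdtaa

Derivation:
Hunk 1: at line 6 remove [lrj,yrnw] add [mea,kuf] -> 13 lines: ziwyb eqihx jdtaa izbqu rebtf jiq rqcwc mea kuf gora hpq dkn uun
Hunk 2: at line 8 remove [kuf] add [bxci,rzyj] -> 14 lines: ziwyb eqihx jdtaa izbqu rebtf jiq rqcwc mea bxci rzyj gora hpq dkn uun
Hunk 3: at line 7 remove [bxci,rzyj] add [yswpd,guhh] -> 14 lines: ziwyb eqihx jdtaa izbqu rebtf jiq rqcwc mea yswpd guhh gora hpq dkn uun
Hunk 4: at line 6 remove [mea,yswpd,guhh] add [ikcfj,itl,whc] -> 14 lines: ziwyb eqihx jdtaa izbqu rebtf jiq rqcwc ikcfj itl whc gora hpq dkn uun
Hunk 5: at line 2 remove [izbqu,rebtf,jiq] add [ueuu] -> 12 lines: ziwyb eqihx jdtaa ueuu rqcwc ikcfj itl whc gora hpq dkn uun
Hunk 6: at line 7 remove [whc,gora,hpq] add [mnvdj,fjbk,ozx] -> 12 lines: ziwyb eqihx jdtaa ueuu rqcwc ikcfj itl mnvdj fjbk ozx dkn uun
Hunk 7: at line 6 remove [mnvdj,fjbk,ozx] add [moi] -> 10 lines: ziwyb eqihx jdtaa ueuu rqcwc ikcfj itl moi dkn uun
Final line 3: jdtaa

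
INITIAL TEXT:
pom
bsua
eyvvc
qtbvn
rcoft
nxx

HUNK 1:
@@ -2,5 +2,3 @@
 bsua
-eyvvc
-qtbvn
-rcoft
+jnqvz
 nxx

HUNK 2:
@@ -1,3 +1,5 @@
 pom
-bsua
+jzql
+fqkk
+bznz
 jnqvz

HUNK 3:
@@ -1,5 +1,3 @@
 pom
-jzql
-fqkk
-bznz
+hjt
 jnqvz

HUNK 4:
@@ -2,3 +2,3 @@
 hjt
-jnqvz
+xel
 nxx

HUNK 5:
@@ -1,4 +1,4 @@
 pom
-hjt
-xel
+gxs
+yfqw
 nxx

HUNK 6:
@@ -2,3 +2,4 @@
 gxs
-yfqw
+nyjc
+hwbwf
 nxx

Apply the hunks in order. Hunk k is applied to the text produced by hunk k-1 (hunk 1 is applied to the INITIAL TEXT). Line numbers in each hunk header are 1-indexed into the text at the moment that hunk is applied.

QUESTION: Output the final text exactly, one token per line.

Hunk 1: at line 2 remove [eyvvc,qtbvn,rcoft] add [jnqvz] -> 4 lines: pom bsua jnqvz nxx
Hunk 2: at line 1 remove [bsua] add [jzql,fqkk,bznz] -> 6 lines: pom jzql fqkk bznz jnqvz nxx
Hunk 3: at line 1 remove [jzql,fqkk,bznz] add [hjt] -> 4 lines: pom hjt jnqvz nxx
Hunk 4: at line 2 remove [jnqvz] add [xel] -> 4 lines: pom hjt xel nxx
Hunk 5: at line 1 remove [hjt,xel] add [gxs,yfqw] -> 4 lines: pom gxs yfqw nxx
Hunk 6: at line 2 remove [yfqw] add [nyjc,hwbwf] -> 5 lines: pom gxs nyjc hwbwf nxx

Answer: pom
gxs
nyjc
hwbwf
nxx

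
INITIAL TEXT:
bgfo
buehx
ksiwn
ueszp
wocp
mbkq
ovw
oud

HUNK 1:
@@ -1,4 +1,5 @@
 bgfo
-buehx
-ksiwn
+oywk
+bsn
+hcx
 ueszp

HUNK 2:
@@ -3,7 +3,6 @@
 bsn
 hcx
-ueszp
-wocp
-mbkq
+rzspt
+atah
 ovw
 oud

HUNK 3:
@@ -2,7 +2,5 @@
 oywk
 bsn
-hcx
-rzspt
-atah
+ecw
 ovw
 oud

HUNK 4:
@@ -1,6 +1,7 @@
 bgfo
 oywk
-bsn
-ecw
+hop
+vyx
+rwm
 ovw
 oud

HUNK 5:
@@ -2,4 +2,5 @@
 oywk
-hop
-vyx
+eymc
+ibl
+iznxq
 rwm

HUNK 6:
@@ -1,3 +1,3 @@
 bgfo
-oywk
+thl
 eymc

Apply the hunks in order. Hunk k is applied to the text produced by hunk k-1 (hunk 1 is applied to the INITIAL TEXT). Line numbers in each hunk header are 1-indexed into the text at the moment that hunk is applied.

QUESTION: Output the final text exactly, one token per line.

Answer: bgfo
thl
eymc
ibl
iznxq
rwm
ovw
oud

Derivation:
Hunk 1: at line 1 remove [buehx,ksiwn] add [oywk,bsn,hcx] -> 9 lines: bgfo oywk bsn hcx ueszp wocp mbkq ovw oud
Hunk 2: at line 3 remove [ueszp,wocp,mbkq] add [rzspt,atah] -> 8 lines: bgfo oywk bsn hcx rzspt atah ovw oud
Hunk 3: at line 2 remove [hcx,rzspt,atah] add [ecw] -> 6 lines: bgfo oywk bsn ecw ovw oud
Hunk 4: at line 1 remove [bsn,ecw] add [hop,vyx,rwm] -> 7 lines: bgfo oywk hop vyx rwm ovw oud
Hunk 5: at line 2 remove [hop,vyx] add [eymc,ibl,iznxq] -> 8 lines: bgfo oywk eymc ibl iznxq rwm ovw oud
Hunk 6: at line 1 remove [oywk] add [thl] -> 8 lines: bgfo thl eymc ibl iznxq rwm ovw oud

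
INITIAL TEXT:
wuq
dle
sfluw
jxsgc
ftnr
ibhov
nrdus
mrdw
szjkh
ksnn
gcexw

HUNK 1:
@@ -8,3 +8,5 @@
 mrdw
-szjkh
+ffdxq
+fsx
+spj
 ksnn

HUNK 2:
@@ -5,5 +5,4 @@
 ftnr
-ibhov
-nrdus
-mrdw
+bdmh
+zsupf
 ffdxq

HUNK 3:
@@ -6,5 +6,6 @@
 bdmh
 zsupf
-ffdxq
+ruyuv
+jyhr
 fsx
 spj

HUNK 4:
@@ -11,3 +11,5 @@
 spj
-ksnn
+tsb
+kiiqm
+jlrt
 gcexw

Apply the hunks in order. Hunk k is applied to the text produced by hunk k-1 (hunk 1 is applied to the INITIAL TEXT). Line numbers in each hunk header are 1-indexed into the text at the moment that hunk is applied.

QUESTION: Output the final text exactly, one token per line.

Answer: wuq
dle
sfluw
jxsgc
ftnr
bdmh
zsupf
ruyuv
jyhr
fsx
spj
tsb
kiiqm
jlrt
gcexw

Derivation:
Hunk 1: at line 8 remove [szjkh] add [ffdxq,fsx,spj] -> 13 lines: wuq dle sfluw jxsgc ftnr ibhov nrdus mrdw ffdxq fsx spj ksnn gcexw
Hunk 2: at line 5 remove [ibhov,nrdus,mrdw] add [bdmh,zsupf] -> 12 lines: wuq dle sfluw jxsgc ftnr bdmh zsupf ffdxq fsx spj ksnn gcexw
Hunk 3: at line 6 remove [ffdxq] add [ruyuv,jyhr] -> 13 lines: wuq dle sfluw jxsgc ftnr bdmh zsupf ruyuv jyhr fsx spj ksnn gcexw
Hunk 4: at line 11 remove [ksnn] add [tsb,kiiqm,jlrt] -> 15 lines: wuq dle sfluw jxsgc ftnr bdmh zsupf ruyuv jyhr fsx spj tsb kiiqm jlrt gcexw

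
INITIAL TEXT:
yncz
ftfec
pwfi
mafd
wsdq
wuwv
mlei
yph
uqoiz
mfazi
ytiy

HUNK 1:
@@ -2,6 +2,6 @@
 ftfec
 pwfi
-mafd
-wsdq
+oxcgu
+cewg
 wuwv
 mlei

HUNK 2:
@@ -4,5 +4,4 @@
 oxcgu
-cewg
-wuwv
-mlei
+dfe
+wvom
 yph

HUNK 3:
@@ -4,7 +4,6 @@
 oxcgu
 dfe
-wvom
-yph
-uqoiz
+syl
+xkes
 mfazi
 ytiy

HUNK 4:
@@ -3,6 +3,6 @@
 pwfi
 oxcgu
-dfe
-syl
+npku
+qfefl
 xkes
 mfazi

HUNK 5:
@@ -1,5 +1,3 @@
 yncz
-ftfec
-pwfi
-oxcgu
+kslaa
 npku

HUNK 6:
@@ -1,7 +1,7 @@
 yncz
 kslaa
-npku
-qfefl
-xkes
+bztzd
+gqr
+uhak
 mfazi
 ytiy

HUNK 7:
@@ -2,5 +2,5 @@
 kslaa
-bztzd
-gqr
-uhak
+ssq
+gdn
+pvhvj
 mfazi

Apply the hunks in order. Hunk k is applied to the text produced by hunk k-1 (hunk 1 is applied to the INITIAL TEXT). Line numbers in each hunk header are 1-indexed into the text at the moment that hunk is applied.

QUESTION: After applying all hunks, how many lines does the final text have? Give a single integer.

Hunk 1: at line 2 remove [mafd,wsdq] add [oxcgu,cewg] -> 11 lines: yncz ftfec pwfi oxcgu cewg wuwv mlei yph uqoiz mfazi ytiy
Hunk 2: at line 4 remove [cewg,wuwv,mlei] add [dfe,wvom] -> 10 lines: yncz ftfec pwfi oxcgu dfe wvom yph uqoiz mfazi ytiy
Hunk 3: at line 4 remove [wvom,yph,uqoiz] add [syl,xkes] -> 9 lines: yncz ftfec pwfi oxcgu dfe syl xkes mfazi ytiy
Hunk 4: at line 3 remove [dfe,syl] add [npku,qfefl] -> 9 lines: yncz ftfec pwfi oxcgu npku qfefl xkes mfazi ytiy
Hunk 5: at line 1 remove [ftfec,pwfi,oxcgu] add [kslaa] -> 7 lines: yncz kslaa npku qfefl xkes mfazi ytiy
Hunk 6: at line 1 remove [npku,qfefl,xkes] add [bztzd,gqr,uhak] -> 7 lines: yncz kslaa bztzd gqr uhak mfazi ytiy
Hunk 7: at line 2 remove [bztzd,gqr,uhak] add [ssq,gdn,pvhvj] -> 7 lines: yncz kslaa ssq gdn pvhvj mfazi ytiy
Final line count: 7

Answer: 7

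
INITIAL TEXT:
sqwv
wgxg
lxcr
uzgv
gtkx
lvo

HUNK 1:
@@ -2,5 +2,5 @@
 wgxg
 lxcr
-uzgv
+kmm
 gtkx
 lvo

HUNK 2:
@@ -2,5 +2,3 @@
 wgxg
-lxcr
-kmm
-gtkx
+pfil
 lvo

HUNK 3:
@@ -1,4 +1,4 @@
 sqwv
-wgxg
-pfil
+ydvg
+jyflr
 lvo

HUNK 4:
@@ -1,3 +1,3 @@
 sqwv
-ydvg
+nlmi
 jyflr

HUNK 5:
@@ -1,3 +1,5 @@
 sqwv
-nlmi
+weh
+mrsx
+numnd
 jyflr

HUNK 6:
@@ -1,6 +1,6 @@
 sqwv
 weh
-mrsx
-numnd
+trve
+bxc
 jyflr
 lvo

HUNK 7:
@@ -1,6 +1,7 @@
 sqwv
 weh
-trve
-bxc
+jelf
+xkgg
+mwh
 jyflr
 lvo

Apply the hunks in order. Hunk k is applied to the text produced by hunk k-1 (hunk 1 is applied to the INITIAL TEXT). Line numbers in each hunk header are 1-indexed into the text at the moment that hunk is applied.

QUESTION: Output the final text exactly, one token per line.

Answer: sqwv
weh
jelf
xkgg
mwh
jyflr
lvo

Derivation:
Hunk 1: at line 2 remove [uzgv] add [kmm] -> 6 lines: sqwv wgxg lxcr kmm gtkx lvo
Hunk 2: at line 2 remove [lxcr,kmm,gtkx] add [pfil] -> 4 lines: sqwv wgxg pfil lvo
Hunk 3: at line 1 remove [wgxg,pfil] add [ydvg,jyflr] -> 4 lines: sqwv ydvg jyflr lvo
Hunk 4: at line 1 remove [ydvg] add [nlmi] -> 4 lines: sqwv nlmi jyflr lvo
Hunk 5: at line 1 remove [nlmi] add [weh,mrsx,numnd] -> 6 lines: sqwv weh mrsx numnd jyflr lvo
Hunk 6: at line 1 remove [mrsx,numnd] add [trve,bxc] -> 6 lines: sqwv weh trve bxc jyflr lvo
Hunk 7: at line 1 remove [trve,bxc] add [jelf,xkgg,mwh] -> 7 lines: sqwv weh jelf xkgg mwh jyflr lvo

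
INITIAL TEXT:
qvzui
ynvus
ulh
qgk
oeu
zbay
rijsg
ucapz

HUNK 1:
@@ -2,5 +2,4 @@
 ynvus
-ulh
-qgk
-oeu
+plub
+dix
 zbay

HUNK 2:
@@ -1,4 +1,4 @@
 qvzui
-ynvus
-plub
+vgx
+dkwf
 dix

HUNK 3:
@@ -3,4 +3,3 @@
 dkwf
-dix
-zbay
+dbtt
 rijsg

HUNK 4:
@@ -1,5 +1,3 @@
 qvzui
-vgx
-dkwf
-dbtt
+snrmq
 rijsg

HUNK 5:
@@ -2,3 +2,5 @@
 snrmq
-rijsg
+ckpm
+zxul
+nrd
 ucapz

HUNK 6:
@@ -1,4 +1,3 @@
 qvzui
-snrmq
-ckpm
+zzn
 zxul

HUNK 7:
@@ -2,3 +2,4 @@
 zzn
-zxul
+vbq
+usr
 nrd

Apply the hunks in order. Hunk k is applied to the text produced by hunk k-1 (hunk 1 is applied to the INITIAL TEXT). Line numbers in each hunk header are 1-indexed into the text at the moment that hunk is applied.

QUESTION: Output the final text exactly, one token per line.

Answer: qvzui
zzn
vbq
usr
nrd
ucapz

Derivation:
Hunk 1: at line 2 remove [ulh,qgk,oeu] add [plub,dix] -> 7 lines: qvzui ynvus plub dix zbay rijsg ucapz
Hunk 2: at line 1 remove [ynvus,plub] add [vgx,dkwf] -> 7 lines: qvzui vgx dkwf dix zbay rijsg ucapz
Hunk 3: at line 3 remove [dix,zbay] add [dbtt] -> 6 lines: qvzui vgx dkwf dbtt rijsg ucapz
Hunk 4: at line 1 remove [vgx,dkwf,dbtt] add [snrmq] -> 4 lines: qvzui snrmq rijsg ucapz
Hunk 5: at line 2 remove [rijsg] add [ckpm,zxul,nrd] -> 6 lines: qvzui snrmq ckpm zxul nrd ucapz
Hunk 6: at line 1 remove [snrmq,ckpm] add [zzn] -> 5 lines: qvzui zzn zxul nrd ucapz
Hunk 7: at line 2 remove [zxul] add [vbq,usr] -> 6 lines: qvzui zzn vbq usr nrd ucapz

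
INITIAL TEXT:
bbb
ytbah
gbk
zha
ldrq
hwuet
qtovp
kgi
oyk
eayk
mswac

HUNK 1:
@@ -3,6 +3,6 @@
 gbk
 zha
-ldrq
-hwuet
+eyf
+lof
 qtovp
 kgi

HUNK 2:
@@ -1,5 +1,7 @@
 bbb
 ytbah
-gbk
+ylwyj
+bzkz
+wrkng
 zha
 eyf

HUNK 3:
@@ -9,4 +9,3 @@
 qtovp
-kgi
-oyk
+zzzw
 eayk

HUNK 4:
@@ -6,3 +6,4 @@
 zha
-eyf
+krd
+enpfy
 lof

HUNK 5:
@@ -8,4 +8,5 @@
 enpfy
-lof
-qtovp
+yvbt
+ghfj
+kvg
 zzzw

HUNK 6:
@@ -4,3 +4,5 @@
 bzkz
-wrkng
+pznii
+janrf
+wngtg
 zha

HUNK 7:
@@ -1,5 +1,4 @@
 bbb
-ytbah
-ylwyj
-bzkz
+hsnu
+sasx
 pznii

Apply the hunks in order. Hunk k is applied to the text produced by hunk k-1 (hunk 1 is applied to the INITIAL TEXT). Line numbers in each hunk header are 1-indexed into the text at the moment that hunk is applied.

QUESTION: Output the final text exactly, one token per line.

Hunk 1: at line 3 remove [ldrq,hwuet] add [eyf,lof] -> 11 lines: bbb ytbah gbk zha eyf lof qtovp kgi oyk eayk mswac
Hunk 2: at line 1 remove [gbk] add [ylwyj,bzkz,wrkng] -> 13 lines: bbb ytbah ylwyj bzkz wrkng zha eyf lof qtovp kgi oyk eayk mswac
Hunk 3: at line 9 remove [kgi,oyk] add [zzzw] -> 12 lines: bbb ytbah ylwyj bzkz wrkng zha eyf lof qtovp zzzw eayk mswac
Hunk 4: at line 6 remove [eyf] add [krd,enpfy] -> 13 lines: bbb ytbah ylwyj bzkz wrkng zha krd enpfy lof qtovp zzzw eayk mswac
Hunk 5: at line 8 remove [lof,qtovp] add [yvbt,ghfj,kvg] -> 14 lines: bbb ytbah ylwyj bzkz wrkng zha krd enpfy yvbt ghfj kvg zzzw eayk mswac
Hunk 6: at line 4 remove [wrkng] add [pznii,janrf,wngtg] -> 16 lines: bbb ytbah ylwyj bzkz pznii janrf wngtg zha krd enpfy yvbt ghfj kvg zzzw eayk mswac
Hunk 7: at line 1 remove [ytbah,ylwyj,bzkz] add [hsnu,sasx] -> 15 lines: bbb hsnu sasx pznii janrf wngtg zha krd enpfy yvbt ghfj kvg zzzw eayk mswac

Answer: bbb
hsnu
sasx
pznii
janrf
wngtg
zha
krd
enpfy
yvbt
ghfj
kvg
zzzw
eayk
mswac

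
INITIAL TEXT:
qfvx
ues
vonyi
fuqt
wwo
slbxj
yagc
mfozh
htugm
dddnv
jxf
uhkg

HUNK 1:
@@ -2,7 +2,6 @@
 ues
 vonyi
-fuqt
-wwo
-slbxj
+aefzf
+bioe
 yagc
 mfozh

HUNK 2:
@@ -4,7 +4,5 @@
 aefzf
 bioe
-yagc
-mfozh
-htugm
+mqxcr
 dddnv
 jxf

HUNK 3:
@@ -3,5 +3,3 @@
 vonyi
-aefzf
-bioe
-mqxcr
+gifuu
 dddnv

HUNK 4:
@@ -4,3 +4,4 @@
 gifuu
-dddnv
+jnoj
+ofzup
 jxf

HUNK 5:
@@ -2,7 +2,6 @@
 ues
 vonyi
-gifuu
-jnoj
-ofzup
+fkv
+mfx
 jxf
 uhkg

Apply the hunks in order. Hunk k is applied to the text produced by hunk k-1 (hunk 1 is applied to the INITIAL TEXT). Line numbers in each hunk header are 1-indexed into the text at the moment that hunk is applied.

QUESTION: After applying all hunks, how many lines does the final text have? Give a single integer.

Answer: 7

Derivation:
Hunk 1: at line 2 remove [fuqt,wwo,slbxj] add [aefzf,bioe] -> 11 lines: qfvx ues vonyi aefzf bioe yagc mfozh htugm dddnv jxf uhkg
Hunk 2: at line 4 remove [yagc,mfozh,htugm] add [mqxcr] -> 9 lines: qfvx ues vonyi aefzf bioe mqxcr dddnv jxf uhkg
Hunk 3: at line 3 remove [aefzf,bioe,mqxcr] add [gifuu] -> 7 lines: qfvx ues vonyi gifuu dddnv jxf uhkg
Hunk 4: at line 4 remove [dddnv] add [jnoj,ofzup] -> 8 lines: qfvx ues vonyi gifuu jnoj ofzup jxf uhkg
Hunk 5: at line 2 remove [gifuu,jnoj,ofzup] add [fkv,mfx] -> 7 lines: qfvx ues vonyi fkv mfx jxf uhkg
Final line count: 7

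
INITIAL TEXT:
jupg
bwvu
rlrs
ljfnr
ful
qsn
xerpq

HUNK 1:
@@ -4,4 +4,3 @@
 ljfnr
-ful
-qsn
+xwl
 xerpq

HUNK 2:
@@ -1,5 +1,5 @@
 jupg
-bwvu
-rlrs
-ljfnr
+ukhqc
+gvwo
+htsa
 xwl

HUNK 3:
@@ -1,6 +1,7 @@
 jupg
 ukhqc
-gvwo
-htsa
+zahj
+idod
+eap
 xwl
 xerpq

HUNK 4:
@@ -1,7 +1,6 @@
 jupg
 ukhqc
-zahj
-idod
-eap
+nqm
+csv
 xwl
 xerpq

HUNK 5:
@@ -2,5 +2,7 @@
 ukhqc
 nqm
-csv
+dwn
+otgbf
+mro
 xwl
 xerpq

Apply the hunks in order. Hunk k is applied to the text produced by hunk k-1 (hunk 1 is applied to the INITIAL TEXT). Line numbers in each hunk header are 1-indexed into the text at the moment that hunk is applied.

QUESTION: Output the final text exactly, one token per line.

Answer: jupg
ukhqc
nqm
dwn
otgbf
mro
xwl
xerpq

Derivation:
Hunk 1: at line 4 remove [ful,qsn] add [xwl] -> 6 lines: jupg bwvu rlrs ljfnr xwl xerpq
Hunk 2: at line 1 remove [bwvu,rlrs,ljfnr] add [ukhqc,gvwo,htsa] -> 6 lines: jupg ukhqc gvwo htsa xwl xerpq
Hunk 3: at line 1 remove [gvwo,htsa] add [zahj,idod,eap] -> 7 lines: jupg ukhqc zahj idod eap xwl xerpq
Hunk 4: at line 1 remove [zahj,idod,eap] add [nqm,csv] -> 6 lines: jupg ukhqc nqm csv xwl xerpq
Hunk 5: at line 2 remove [csv] add [dwn,otgbf,mro] -> 8 lines: jupg ukhqc nqm dwn otgbf mro xwl xerpq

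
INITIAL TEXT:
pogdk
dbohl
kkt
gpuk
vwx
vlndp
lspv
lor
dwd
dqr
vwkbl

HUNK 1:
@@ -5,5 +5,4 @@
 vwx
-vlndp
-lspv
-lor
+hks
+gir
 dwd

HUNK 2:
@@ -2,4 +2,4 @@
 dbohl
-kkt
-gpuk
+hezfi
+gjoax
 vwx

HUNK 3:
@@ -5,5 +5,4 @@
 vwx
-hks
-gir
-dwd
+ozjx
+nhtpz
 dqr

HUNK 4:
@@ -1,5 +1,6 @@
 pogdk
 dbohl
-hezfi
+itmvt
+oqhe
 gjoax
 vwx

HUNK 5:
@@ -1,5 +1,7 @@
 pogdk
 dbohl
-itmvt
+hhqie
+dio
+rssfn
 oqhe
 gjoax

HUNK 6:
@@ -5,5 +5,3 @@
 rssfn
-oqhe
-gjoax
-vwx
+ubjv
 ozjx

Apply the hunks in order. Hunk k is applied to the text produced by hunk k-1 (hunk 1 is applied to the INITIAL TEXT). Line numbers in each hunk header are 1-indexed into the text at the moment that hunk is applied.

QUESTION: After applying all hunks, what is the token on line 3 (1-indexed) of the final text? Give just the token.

Answer: hhqie

Derivation:
Hunk 1: at line 5 remove [vlndp,lspv,lor] add [hks,gir] -> 10 lines: pogdk dbohl kkt gpuk vwx hks gir dwd dqr vwkbl
Hunk 2: at line 2 remove [kkt,gpuk] add [hezfi,gjoax] -> 10 lines: pogdk dbohl hezfi gjoax vwx hks gir dwd dqr vwkbl
Hunk 3: at line 5 remove [hks,gir,dwd] add [ozjx,nhtpz] -> 9 lines: pogdk dbohl hezfi gjoax vwx ozjx nhtpz dqr vwkbl
Hunk 4: at line 1 remove [hezfi] add [itmvt,oqhe] -> 10 lines: pogdk dbohl itmvt oqhe gjoax vwx ozjx nhtpz dqr vwkbl
Hunk 5: at line 1 remove [itmvt] add [hhqie,dio,rssfn] -> 12 lines: pogdk dbohl hhqie dio rssfn oqhe gjoax vwx ozjx nhtpz dqr vwkbl
Hunk 6: at line 5 remove [oqhe,gjoax,vwx] add [ubjv] -> 10 lines: pogdk dbohl hhqie dio rssfn ubjv ozjx nhtpz dqr vwkbl
Final line 3: hhqie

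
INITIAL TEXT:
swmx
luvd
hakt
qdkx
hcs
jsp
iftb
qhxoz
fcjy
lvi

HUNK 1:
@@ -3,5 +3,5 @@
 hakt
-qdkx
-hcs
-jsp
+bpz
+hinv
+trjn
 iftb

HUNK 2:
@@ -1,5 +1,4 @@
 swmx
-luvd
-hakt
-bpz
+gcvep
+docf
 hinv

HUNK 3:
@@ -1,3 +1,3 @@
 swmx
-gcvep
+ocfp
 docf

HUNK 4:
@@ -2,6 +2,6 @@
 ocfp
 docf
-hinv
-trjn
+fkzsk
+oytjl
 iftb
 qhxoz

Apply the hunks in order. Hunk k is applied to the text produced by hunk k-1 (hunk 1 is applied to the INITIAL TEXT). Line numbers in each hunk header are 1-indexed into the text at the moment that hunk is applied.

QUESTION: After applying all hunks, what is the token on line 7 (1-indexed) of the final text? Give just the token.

Answer: qhxoz

Derivation:
Hunk 1: at line 3 remove [qdkx,hcs,jsp] add [bpz,hinv,trjn] -> 10 lines: swmx luvd hakt bpz hinv trjn iftb qhxoz fcjy lvi
Hunk 2: at line 1 remove [luvd,hakt,bpz] add [gcvep,docf] -> 9 lines: swmx gcvep docf hinv trjn iftb qhxoz fcjy lvi
Hunk 3: at line 1 remove [gcvep] add [ocfp] -> 9 lines: swmx ocfp docf hinv trjn iftb qhxoz fcjy lvi
Hunk 4: at line 2 remove [hinv,trjn] add [fkzsk,oytjl] -> 9 lines: swmx ocfp docf fkzsk oytjl iftb qhxoz fcjy lvi
Final line 7: qhxoz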